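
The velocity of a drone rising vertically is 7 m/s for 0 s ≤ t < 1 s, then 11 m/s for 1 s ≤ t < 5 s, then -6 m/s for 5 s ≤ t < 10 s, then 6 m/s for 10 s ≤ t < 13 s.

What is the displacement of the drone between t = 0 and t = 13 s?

Net displacement equals the area under the velocity-time graph (areas below the axis count negative).
0–1 s: 7 × 1 = 7 m
1–5 s: 11 × 4 = 44 m
5–10 s: -6 × 5 = -30 m
10–13 s: 6 × 3 = 18 m
Net displacement = 39 m

39 m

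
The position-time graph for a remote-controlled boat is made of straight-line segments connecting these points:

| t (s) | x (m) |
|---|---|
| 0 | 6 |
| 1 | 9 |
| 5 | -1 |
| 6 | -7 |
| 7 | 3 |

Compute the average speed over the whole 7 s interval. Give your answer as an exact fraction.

Average speed = (total path length)/(elapsed time); on a piecewise-linear x-t graph the path length is Σ|Δx|.
0–1 s: |Δx| = |9 − 6| = 3 m
1–5 s: |Δx| = |-1 − 9| = 10 m
5–6 s: |Δx| = |-7 − -1| = 6 m
6–7 s: |Δx| = |3 − -7| = 10 m
Total path = 29 m; average speed = 29/7 = 29/7 m/s.

29/7 m/s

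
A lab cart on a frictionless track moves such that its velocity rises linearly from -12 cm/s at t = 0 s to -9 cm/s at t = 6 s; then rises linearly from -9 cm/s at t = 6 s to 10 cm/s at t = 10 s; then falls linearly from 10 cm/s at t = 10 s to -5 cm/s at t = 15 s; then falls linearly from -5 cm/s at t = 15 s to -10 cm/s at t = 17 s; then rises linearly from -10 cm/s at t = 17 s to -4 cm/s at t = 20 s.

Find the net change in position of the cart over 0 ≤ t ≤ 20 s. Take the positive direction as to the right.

-84.5 cm

Net displacement equals the area under the velocity-time graph (areas below the axis count negative).
0–6 s: ½(-12 + -9)(6) = -63 cm
6–10 s: ½(-9 + 10)(4) = 2 cm
10–15 s: ½(10 + -5)(5) = 12.5 cm
15–17 s: ½(-5 + -10)(2) = -15 cm
17–20 s: ½(-10 + -4)(3) = -21 cm
Net displacement = -84.5 cm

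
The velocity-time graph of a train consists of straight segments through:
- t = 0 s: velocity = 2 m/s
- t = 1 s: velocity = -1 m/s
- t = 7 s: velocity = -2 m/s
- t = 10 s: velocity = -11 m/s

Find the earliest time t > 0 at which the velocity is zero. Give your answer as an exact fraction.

v changes sign on 0–1 s (from 2 to -1); the graph is linear there, so v = 0 at t = 0 + (-2)·(1 − 0)/(-1 − 2) = 2/3 s.

t = 2/3 s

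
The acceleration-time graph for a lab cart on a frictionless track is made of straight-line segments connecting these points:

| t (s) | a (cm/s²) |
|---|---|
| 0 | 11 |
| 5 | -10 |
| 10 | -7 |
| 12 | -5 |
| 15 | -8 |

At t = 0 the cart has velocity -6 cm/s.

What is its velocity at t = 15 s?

-77.5 cm/s

Δv equals the area under the a-t graph; then v = v₀ + Δv.
0–5 s: ½(11 + -10)(5) = 2.5 cm/s
5–10 s: ½(-10 + -7)(5) = -42.5 cm/s
10–12 s: ½(-7 + -5)(2) = -12 cm/s
12–15 s: ½(-5 + -8)(3) = -19.5 cm/s
Δv = -71.5 cm/s, so v(15) = -6 + (-71.5) = -77.5 cm/s.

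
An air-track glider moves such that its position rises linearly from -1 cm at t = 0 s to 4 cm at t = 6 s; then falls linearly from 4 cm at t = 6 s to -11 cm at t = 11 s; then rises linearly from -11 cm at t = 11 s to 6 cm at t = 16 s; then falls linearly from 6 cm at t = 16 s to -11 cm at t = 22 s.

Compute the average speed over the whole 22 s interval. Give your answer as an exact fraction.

27/11 cm/s

Average speed = (total path length)/(elapsed time); on a piecewise-linear x-t graph the path length is Σ|Δx|.
0–6 s: |Δx| = |4 − -1| = 5 cm
6–11 s: |Δx| = |-11 − 4| = 15 cm
11–16 s: |Δx| = |6 − -11| = 17 cm
16–22 s: |Δx| = |-11 − 6| = 17 cm
Total path = 54 cm; average speed = 54/22 = 27/11 cm/s.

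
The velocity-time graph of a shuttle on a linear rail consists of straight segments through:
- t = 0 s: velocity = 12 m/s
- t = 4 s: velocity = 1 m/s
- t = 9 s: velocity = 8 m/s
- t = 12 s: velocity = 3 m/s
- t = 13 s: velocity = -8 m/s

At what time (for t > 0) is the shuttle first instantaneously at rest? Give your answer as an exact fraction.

v changes sign on 12–13 s (from 3 to -8); the graph is linear there, so v = 0 at t = 12 + (-3)·(13 − 12)/(-8 − 3) = 135/11 s.

t = 135/11 s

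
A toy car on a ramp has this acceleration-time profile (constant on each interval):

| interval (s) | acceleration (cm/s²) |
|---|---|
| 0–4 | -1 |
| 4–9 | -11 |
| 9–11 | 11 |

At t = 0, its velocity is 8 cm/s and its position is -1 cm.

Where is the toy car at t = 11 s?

-174.5 cm

On each constant-a segment, Δv = aΔt and Δx = v₀Δt + ½aΔt²; chain segment to segment.
0–4 s: v starts 8 cm/s; Δx = 8·4 + ½·-1·4² = 24 cm; v ends 4 cm/s.
4–9 s: v starts 4 cm/s; Δx = 4·5 + ½·-11·5² = -117.5 cm; v ends -51 cm/s.
9–11 s: v starts -51 cm/s; Δx = -51·2 + ½·11·2² = -80 cm; v ends -29 cm/s.
x(11) = -1 + Σ Δx = -174.5 cm.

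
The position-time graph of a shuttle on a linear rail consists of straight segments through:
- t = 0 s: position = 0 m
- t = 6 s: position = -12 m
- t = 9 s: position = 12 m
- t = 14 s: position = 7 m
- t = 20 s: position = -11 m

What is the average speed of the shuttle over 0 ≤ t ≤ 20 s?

Average speed = (total path length)/(elapsed time); on a piecewise-linear x-t graph the path length is Σ|Δx|.
0–6 s: |Δx| = |-12 − 0| = 12 m
6–9 s: |Δx| = |12 − -12| = 24 m
9–14 s: |Δx| = |7 − 12| = 5 m
14–20 s: |Δx| = |-11 − 7| = 18 m
Total path = 59 m; average speed = 59/20 = 2.95 m/s.

2.95 m/s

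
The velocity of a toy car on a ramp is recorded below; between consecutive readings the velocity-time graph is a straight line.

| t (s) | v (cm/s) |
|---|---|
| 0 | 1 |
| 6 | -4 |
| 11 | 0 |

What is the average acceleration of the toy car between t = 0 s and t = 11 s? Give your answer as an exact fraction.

Average acceleration = Δv/Δt = (0 − 1)/(11 − 0) = -1/11 cm/s².

-1/11 cm/s²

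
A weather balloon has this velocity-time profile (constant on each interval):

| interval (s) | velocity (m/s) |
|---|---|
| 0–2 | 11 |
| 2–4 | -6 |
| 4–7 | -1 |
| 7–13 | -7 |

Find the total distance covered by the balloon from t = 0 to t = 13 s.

79 m

Distance (not displacement) is the total path length: add the absolute areas under v-t.
0–2 s: |11| × 2 = 22 m
2–4 s: |-6| × 2 = 12 m
4–7 s: |-1| × 3 = 3 m
7–13 s: |-7| × 6 = 42 m
Total distance = 79 m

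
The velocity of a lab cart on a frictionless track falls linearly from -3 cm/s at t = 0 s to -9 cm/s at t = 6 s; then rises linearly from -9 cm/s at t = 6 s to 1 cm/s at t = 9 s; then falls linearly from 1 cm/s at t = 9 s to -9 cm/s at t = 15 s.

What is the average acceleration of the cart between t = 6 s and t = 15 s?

Average acceleration = Δv/Δt = (-9 − -9)/(15 − 6) = 0 cm/s².

0 cm/s²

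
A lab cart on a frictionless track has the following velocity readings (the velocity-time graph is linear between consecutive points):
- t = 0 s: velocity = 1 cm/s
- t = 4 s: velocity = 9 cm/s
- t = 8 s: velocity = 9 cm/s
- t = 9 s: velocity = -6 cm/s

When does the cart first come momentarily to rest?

v changes sign on 8–9 s (from 9 to -6); the graph is linear there, so v = 0 at t = 8 + (-9)·(9 − 8)/(-6 − 9) = 8.6 s.

t = 8.6 s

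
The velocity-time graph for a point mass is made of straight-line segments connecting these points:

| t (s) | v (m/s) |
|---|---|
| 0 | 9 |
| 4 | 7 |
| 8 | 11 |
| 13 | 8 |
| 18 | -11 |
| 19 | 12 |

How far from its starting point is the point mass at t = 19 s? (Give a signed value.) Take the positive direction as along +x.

108.5 m

Net displacement equals the area under the velocity-time graph (areas below the axis count negative).
0–4 s: ½(9 + 7)(4) = 32 m
4–8 s: ½(7 + 11)(4) = 36 m
8–13 s: ½(11 + 8)(5) = 47.5 m
13–18 s: ½(8 + -11)(5) = -7.5 m
18–19 s: ½(-11 + 12)(1) = 0.5 m
Net displacement = 108.5 m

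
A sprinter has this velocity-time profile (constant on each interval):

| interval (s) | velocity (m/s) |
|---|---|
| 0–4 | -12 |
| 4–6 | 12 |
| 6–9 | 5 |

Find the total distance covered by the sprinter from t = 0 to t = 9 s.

87 m

Distance (not displacement) is the total path length: add the absolute areas under v-t.
0–4 s: |-12| × 4 = 48 m
4–6 s: |12| × 2 = 24 m
6–9 s: |5| × 3 = 15 m
Total distance = 87 m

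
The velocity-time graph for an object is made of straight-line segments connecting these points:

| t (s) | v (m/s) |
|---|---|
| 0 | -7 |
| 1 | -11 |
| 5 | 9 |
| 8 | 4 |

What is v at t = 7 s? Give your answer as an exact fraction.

On 5–8 s the graph is linear from 9 to 4 m/s: v(7) = 9 + (4 − 9)·(7 − 5)/(8 − 5) = 17/3 m/s.

17/3 m/s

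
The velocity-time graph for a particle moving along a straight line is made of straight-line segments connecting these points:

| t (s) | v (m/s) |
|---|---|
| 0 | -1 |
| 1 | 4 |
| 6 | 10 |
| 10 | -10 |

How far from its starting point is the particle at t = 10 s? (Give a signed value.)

36.5 m

Net displacement equals the area under the velocity-time graph (areas below the axis count negative).
0–1 s: ½(-1 + 4)(1) = 1.5 m
1–6 s: ½(4 + 10)(5) = 35 m
6–10 s: ½(10 + -10)(4) = 0 m
Net displacement = 36.5 m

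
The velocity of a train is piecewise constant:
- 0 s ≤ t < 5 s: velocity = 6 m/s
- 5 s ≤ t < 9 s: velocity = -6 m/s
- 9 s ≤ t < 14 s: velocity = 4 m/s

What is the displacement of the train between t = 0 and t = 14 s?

Displacement is the signed area under the v-t curve.
0–5 s: 6 × 5 = 30 m
5–9 s: -6 × 4 = -24 m
9–14 s: 4 × 5 = 20 m
Net displacement = 26 m

26 m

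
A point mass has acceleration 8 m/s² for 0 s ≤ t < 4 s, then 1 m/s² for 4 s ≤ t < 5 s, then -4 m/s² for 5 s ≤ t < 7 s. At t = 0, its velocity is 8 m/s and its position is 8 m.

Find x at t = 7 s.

On each constant-a segment, Δv = aΔt and Δx = v₀Δt + ½aΔt²; chain segment to segment.
0–4 s: v starts 8 m/s; Δx = 8·4 + ½·8·4² = 96 m; v ends 40 m/s.
4–5 s: v starts 40 m/s; Δx = 40·1 + ½·1·1² = 40.5 m; v ends 41 m/s.
5–7 s: v starts 41 m/s; Δx = 41·2 + ½·-4·2² = 74 m; v ends 33 m/s.
x(7) = 8 + Σ Δx = 218.5 m.

218.5 m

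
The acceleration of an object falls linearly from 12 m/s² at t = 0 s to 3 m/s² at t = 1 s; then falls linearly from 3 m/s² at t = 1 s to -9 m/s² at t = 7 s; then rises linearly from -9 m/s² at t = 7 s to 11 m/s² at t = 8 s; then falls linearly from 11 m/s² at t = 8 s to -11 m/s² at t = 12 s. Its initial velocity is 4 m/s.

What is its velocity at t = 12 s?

-5.5 m/s

Δv equals the area under the a-t graph; then v = v₀ + Δv.
0–1 s: ½(12 + 3)(1) = 7.5 m/s
1–7 s: ½(3 + -9)(6) = -18 m/s
7–8 s: ½(-9 + 11)(1) = 1 m/s
8–12 s: ½(11 + -11)(4) = 0 m/s
Δv = -9.5 m/s, so v(12) = 4 + (-9.5) = -5.5 m/s.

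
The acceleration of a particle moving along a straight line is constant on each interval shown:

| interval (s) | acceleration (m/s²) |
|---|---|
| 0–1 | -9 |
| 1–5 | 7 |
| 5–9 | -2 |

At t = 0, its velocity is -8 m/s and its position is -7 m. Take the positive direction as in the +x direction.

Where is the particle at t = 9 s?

On each constant-a segment, Δv = aΔt and Δx = v₀Δt + ½aΔt²; chain segment to segment.
0–1 s: v starts -8 m/s; Δx = -8·1 + ½·-9·1² = -12.5 m; v ends -17 m/s.
1–5 s: v starts -17 m/s; Δx = -17·4 + ½·7·4² = -12 m; v ends 11 m/s.
5–9 s: v starts 11 m/s; Δx = 11·4 + ½·-2·4² = 28 m; v ends 3 m/s.
x(9) = -7 + Σ Δx = -3.5 m.

-3.5 m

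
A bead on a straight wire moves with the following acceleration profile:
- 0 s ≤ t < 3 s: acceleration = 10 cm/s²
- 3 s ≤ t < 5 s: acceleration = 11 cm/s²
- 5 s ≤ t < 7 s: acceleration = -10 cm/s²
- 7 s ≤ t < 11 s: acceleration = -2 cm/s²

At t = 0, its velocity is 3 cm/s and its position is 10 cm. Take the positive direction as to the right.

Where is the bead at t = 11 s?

On each constant-a segment, Δv = aΔt and Δx = v₀Δt + ½aΔt²; chain segment to segment.
0–3 s: v starts 3 cm/s; Δx = 3·3 + ½·10·3² = 54 cm; v ends 33 cm/s.
3–5 s: v starts 33 cm/s; Δx = 33·2 + ½·11·2² = 88 cm; v ends 55 cm/s.
5–7 s: v starts 55 cm/s; Δx = 55·2 + ½·-10·2² = 90 cm; v ends 35 cm/s.
7–11 s: v starts 35 cm/s; Δx = 35·4 + ½·-2·4² = 124 cm; v ends 27 cm/s.
x(11) = 10 + Σ Δx = 366 cm.

366 cm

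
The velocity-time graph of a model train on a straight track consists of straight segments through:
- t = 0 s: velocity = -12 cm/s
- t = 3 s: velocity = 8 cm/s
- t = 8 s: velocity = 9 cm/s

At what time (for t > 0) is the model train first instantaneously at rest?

v changes sign on 0–3 s (from -12 to 8); the graph is linear there, so v = 0 at t = 0 + (12)·(3 − 0)/(8 − -12) = 1.8 s.

t = 1.8 s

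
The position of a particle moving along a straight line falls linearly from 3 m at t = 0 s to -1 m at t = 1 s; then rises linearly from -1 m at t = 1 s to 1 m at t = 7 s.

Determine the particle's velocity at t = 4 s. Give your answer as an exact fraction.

Velocity is the slope of the x-t graph on 1–7 s: (1 − -1)/(7 − 1) = 1/3 m/s.

1/3 m/s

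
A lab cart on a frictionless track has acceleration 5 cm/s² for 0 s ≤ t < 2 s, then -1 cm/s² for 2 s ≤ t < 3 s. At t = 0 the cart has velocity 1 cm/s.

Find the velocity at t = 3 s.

Δv equals the area under the a-t graph; then v = v₀ + Δv.
0–2 s: 5 × 2 = 10 cm/s
2–3 s: -1 × 1 = -1 cm/s
Δv = 9 cm/s, so v(3) = 1 + (9) = 10 cm/s.

10 cm/s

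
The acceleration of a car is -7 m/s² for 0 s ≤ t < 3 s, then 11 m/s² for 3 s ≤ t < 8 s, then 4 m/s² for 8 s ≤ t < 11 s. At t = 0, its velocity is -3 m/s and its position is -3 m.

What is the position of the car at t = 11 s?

On each constant-a segment, Δv = aΔt and Δx = v₀Δt + ½aΔt²; chain segment to segment.
0–3 s: v starts -3 m/s; Δx = -3·3 + ½·-7·3² = -40.5 m; v ends -24 m/s.
3–8 s: v starts -24 m/s; Δx = -24·5 + ½·11·5² = 17.5 m; v ends 31 m/s.
8–11 s: v starts 31 m/s; Δx = 31·3 + ½·4·3² = 111 m; v ends 43 m/s.
x(11) = -3 + Σ Δx = 85 m.

85 m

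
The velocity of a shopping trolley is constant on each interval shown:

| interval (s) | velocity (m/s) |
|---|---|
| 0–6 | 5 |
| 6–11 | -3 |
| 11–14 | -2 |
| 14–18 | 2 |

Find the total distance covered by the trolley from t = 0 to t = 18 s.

Distance (not displacement) is the total path length: add the absolute areas under v-t.
0–6 s: |5| × 6 = 30 m
6–11 s: |-3| × 5 = 15 m
11–14 s: |-2| × 3 = 6 m
14–18 s: |2| × 4 = 8 m
Total distance = 59 m

59 m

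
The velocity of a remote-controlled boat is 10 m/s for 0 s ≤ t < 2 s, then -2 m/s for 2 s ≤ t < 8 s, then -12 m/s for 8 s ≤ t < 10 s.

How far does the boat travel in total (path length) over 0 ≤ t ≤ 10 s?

Distance (not displacement) is the total path length: add the absolute areas under v-t.
0–2 s: |10| × 2 = 20 m
2–8 s: |-2| × 6 = 12 m
8–10 s: |-12| × 2 = 24 m
Total distance = 56 m

56 m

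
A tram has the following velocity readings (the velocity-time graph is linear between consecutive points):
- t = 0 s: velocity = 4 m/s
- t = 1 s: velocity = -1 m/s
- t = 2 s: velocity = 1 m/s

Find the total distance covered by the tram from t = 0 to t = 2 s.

2.2 m

Total distance travelled is ∫|v| dt — sum the magnitudes of each area piece.
0–1 s: v = 0 at t = 0.8 s; triangle areas 1.6 + 0.1 = 1.7 m
1–2 s: v = 0 at t = 1.5 s; triangle areas 0.25 + 0.25 = 0.5 m
Total distance = 2.2 m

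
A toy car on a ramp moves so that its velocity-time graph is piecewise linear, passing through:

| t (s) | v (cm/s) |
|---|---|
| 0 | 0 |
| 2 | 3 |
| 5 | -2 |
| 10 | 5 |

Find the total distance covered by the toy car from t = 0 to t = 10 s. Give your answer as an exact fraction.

604/35 cm

Distance (not displacement) is the total path length: add the absolute areas under v-t.
0–2 s: |½(0 + 3)(2)| = 3 cm
2–5 s: v = 0 at t = 3.8 s; triangle areas 2.7 + 1.2 = 3.9 cm
5–10 s: v = 0 at t = 45/7 s; triangle areas 10/7 + 125/14 = 145/14 cm
Total distance = 604/35 cm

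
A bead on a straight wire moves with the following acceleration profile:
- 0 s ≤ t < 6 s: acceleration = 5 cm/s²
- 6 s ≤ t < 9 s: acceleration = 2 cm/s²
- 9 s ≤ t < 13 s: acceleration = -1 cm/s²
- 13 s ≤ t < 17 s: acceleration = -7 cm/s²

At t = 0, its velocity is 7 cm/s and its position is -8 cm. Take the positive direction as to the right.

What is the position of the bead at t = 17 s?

508 cm

On each constant-a segment, Δv = aΔt and Δx = v₀Δt + ½aΔt²; chain segment to segment.
0–6 s: v starts 7 cm/s; Δx = 7·6 + ½·5·6² = 132 cm; v ends 37 cm/s.
6–9 s: v starts 37 cm/s; Δx = 37·3 + ½·2·3² = 120 cm; v ends 43 cm/s.
9–13 s: v starts 43 cm/s; Δx = 43·4 + ½·-1·4² = 164 cm; v ends 39 cm/s.
13–17 s: v starts 39 cm/s; Δx = 39·4 + ½·-7·4² = 100 cm; v ends 11 cm/s.
x(17) = -8 + Σ Δx = 508 cm.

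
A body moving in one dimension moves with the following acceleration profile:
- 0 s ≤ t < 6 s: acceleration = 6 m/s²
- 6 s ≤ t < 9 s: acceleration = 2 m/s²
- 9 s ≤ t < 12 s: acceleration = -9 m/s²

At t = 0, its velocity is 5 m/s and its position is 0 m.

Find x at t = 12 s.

370.5 m

On each constant-a segment, Δv = aΔt and Δx = v₀Δt + ½aΔt²; chain segment to segment.
0–6 s: v starts 5 m/s; Δx = 5·6 + ½·6·6² = 138 m; v ends 41 m/s.
6–9 s: v starts 41 m/s; Δx = 41·3 + ½·2·3² = 132 m; v ends 47 m/s.
9–12 s: v starts 47 m/s; Δx = 47·3 + ½·-9·3² = 100.5 m; v ends 20 m/s.
x(12) = 0 + Σ Δx = 370.5 m.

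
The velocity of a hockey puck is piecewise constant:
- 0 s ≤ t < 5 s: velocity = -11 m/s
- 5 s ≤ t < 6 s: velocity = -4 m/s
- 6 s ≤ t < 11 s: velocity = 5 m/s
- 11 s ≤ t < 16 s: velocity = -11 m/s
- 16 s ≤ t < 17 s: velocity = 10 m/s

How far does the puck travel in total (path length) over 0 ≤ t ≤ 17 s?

Total distance travelled is ∫|v| dt — sum the magnitudes of each area piece.
0–5 s: |-11| × 5 = 55 m
5–6 s: |-4| × 1 = 4 m
6–11 s: |5| × 5 = 25 m
11–16 s: |-11| × 5 = 55 m
16–17 s: |10| × 1 = 10 m
Total distance = 149 m

149 m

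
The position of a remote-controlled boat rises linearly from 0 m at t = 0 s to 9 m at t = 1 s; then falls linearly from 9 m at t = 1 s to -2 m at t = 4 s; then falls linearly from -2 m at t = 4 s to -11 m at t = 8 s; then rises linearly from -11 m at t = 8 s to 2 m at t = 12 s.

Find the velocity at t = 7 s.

-2.25 m/s

Velocity is the slope of the x-t graph on 4–8 s: (-11 − -2)/(8 − 4) = -2.25 m/s.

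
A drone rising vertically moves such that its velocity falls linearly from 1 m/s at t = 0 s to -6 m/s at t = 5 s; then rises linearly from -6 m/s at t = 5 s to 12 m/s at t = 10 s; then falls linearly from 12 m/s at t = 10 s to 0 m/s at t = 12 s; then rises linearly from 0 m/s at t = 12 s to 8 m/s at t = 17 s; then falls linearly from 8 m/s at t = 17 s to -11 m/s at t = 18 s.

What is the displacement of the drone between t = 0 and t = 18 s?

Net displacement equals the area under the velocity-time graph (areas below the axis count negative).
0–5 s: ½(1 + -6)(5) = -12.5 m
5–10 s: ½(-6 + 12)(5) = 15 m
10–12 s: ½(12 + 0)(2) = 12 m
12–17 s: ½(0 + 8)(5) = 20 m
17–18 s: ½(8 + -11)(1) = -1.5 m
Net displacement = 33 m

33 m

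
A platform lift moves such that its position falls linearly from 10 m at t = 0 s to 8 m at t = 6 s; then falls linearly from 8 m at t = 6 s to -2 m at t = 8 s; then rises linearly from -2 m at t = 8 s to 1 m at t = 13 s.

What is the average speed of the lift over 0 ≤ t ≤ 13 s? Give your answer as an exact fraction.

Average speed = (total path length)/(elapsed time); on a piecewise-linear x-t graph the path length is Σ|Δx|.
0–6 s: |Δx| = |8 − 10| = 2 m
6–8 s: |Δx| = |-2 − 8| = 10 m
8–13 s: |Δx| = |1 − -2| = 3 m
Total path = 15 m; average speed = 15/13 = 15/13 m/s.

15/13 m/s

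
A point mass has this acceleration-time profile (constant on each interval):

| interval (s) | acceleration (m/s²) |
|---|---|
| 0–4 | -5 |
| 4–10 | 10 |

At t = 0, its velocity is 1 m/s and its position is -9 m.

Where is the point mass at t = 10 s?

21 m

On each constant-a segment, Δv = aΔt and Δx = v₀Δt + ½aΔt²; chain segment to segment.
0–4 s: v starts 1 m/s; Δx = 1·4 + ½·-5·4² = -36 m; v ends -19 m/s.
4–10 s: v starts -19 m/s; Δx = -19·6 + ½·10·6² = 66 m; v ends 41 m/s.
x(10) = -9 + Σ Δx = 21 m.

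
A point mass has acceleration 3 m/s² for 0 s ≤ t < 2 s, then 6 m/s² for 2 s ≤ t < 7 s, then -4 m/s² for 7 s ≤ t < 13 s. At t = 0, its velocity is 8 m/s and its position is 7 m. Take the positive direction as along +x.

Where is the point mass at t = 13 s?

On each constant-a segment, Δv = aΔt and Δx = v₀Δt + ½aΔt²; chain segment to segment.
0–2 s: v starts 8 m/s; Δx = 8·2 + ½·3·2² = 22 m; v ends 14 m/s.
2–7 s: v starts 14 m/s; Δx = 14·5 + ½·6·5² = 145 m; v ends 44 m/s.
7–13 s: v starts 44 m/s; Δx = 44·6 + ½·-4·6² = 192 m; v ends 20 m/s.
x(13) = 7 + Σ Δx = 366 m.

366 m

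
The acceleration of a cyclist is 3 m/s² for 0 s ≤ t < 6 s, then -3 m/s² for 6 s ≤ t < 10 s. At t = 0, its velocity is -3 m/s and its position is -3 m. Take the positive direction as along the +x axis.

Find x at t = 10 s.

69 m

On each constant-a segment, Δv = aΔt and Δx = v₀Δt + ½aΔt²; chain segment to segment.
0–6 s: v starts -3 m/s; Δx = -3·6 + ½·3·6² = 36 m; v ends 15 m/s.
6–10 s: v starts 15 m/s; Δx = 15·4 + ½·-3·4² = 36 m; v ends 3 m/s.
x(10) = -3 + Σ Δx = 69 m.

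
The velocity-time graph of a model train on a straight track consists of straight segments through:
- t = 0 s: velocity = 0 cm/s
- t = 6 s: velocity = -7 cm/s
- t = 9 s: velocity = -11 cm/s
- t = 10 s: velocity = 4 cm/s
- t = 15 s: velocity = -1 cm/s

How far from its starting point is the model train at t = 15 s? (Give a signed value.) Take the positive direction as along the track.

Displacement is the signed area under the v-t curve.
0–6 s: ½(0 + -7)(6) = -21 cm
6–9 s: ½(-7 + -11)(3) = -27 cm
9–10 s: ½(-11 + 4)(1) = -3.5 cm
10–15 s: ½(4 + -1)(5) = 7.5 cm
Net displacement = -44 cm

-44 cm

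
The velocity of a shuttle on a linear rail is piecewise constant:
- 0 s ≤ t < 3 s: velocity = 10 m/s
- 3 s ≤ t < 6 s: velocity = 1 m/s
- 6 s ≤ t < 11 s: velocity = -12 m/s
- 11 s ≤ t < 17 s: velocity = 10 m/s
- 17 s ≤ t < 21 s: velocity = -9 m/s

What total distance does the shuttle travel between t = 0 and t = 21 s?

Distance (not displacement) is the total path length: add the absolute areas under v-t.
0–3 s: |10| × 3 = 30 m
3–6 s: |1| × 3 = 3 m
6–11 s: |-12| × 5 = 60 m
11–17 s: |10| × 6 = 60 m
17–21 s: |-9| × 4 = 36 m
Total distance = 189 m

189 m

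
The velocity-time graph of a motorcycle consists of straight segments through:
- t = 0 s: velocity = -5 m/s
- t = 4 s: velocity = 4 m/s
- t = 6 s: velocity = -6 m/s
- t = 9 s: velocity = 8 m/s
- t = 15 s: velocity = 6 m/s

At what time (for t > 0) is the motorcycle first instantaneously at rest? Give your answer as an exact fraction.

t = 20/9 s

v changes sign on 0–4 s (from -5 to 4); the graph is linear there, so v = 0 at t = 0 + (5)·(4 − 0)/(4 − -5) = 20/9 s.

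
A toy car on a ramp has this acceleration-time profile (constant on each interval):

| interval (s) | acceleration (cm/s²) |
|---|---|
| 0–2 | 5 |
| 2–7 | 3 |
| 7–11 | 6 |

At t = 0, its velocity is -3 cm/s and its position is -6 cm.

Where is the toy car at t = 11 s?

206.5 cm

On each constant-a segment, Δv = aΔt and Δx = v₀Δt + ½aΔt²; chain segment to segment.
0–2 s: v starts -3 cm/s; Δx = -3·2 + ½·5·2² = 4 cm; v ends 7 cm/s.
2–7 s: v starts 7 cm/s; Δx = 7·5 + ½·3·5² = 72.5 cm; v ends 22 cm/s.
7–11 s: v starts 22 cm/s; Δx = 22·4 + ½·6·4² = 136 cm; v ends 46 cm/s.
x(11) = -6 + Σ Δx = 206.5 cm.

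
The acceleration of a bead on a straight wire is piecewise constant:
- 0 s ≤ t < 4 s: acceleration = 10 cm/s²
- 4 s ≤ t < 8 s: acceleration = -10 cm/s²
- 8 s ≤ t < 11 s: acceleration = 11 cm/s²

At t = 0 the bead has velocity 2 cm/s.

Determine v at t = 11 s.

Δv equals the area under the a-t graph; then v = v₀ + Δv.
0–4 s: 10 × 4 = 40 cm/s
4–8 s: -10 × 4 = -40 cm/s
8–11 s: 11 × 3 = 33 cm/s
Δv = 33 cm/s, so v(11) = 2 + (33) = 35 cm/s.

35 cm/s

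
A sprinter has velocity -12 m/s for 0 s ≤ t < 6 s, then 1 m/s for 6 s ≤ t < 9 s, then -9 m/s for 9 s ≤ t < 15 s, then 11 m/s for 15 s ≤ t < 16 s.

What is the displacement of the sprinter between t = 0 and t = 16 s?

-112 m

Displacement is the signed area under the v-t curve.
0–6 s: -12 × 6 = -72 m
6–9 s: 1 × 3 = 3 m
9–15 s: -9 × 6 = -54 m
15–16 s: 11 × 1 = 11 m
Net displacement = -112 m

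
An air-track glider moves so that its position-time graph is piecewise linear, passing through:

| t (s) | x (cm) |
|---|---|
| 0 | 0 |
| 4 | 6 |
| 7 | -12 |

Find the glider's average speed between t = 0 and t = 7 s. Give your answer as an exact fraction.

Average speed = (total path length)/(elapsed time); on a piecewise-linear x-t graph the path length is Σ|Δx|.
0–4 s: |Δx| = |6 − 0| = 6 cm
4–7 s: |Δx| = |-12 − 6| = 18 cm
Total path = 24 cm; average speed = 24/7 = 24/7 cm/s.

24/7 cm/s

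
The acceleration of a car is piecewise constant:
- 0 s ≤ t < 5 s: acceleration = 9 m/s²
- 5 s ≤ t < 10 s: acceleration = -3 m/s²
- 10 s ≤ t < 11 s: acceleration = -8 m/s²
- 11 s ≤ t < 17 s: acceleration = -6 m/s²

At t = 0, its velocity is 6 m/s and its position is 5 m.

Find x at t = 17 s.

On each constant-a segment, Δv = aΔt and Δx = v₀Δt + ½aΔt²; chain segment to segment.
0–5 s: v starts 6 m/s; Δx = 6·5 + ½·9·5² = 142.5 m; v ends 51 m/s.
5–10 s: v starts 51 m/s; Δx = 51·5 + ½·-3·5² = 217.5 m; v ends 36 m/s.
10–11 s: v starts 36 m/s; Δx = 36·1 + ½·-8·1² = 32 m; v ends 28 m/s.
11–17 s: v starts 28 m/s; Δx = 28·6 + ½·-6·6² = 60 m; v ends -8 m/s.
x(17) = 5 + Σ Δx = 457 m.

457 m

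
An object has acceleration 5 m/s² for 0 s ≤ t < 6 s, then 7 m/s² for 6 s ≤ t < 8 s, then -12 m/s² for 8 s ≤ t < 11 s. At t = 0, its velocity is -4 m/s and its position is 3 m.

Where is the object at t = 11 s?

On each constant-a segment, Δv = aΔt and Δx = v₀Δt + ½aΔt²; chain segment to segment.
0–6 s: v starts -4 m/s; Δx = -4·6 + ½·5·6² = 66 m; v ends 26 m/s.
6–8 s: v starts 26 m/s; Δx = 26·2 + ½·7·2² = 66 m; v ends 40 m/s.
8–11 s: v starts 40 m/s; Δx = 40·3 + ½·-12·3² = 66 m; v ends 4 m/s.
x(11) = 3 + Σ Δx = 201 m.

201 m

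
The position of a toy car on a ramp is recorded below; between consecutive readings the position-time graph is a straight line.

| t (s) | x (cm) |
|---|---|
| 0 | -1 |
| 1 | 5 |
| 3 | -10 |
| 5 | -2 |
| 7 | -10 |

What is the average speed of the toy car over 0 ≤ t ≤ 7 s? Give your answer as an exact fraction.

Average speed = (total path length)/(elapsed time); on a piecewise-linear x-t graph the path length is Σ|Δx|.
0–1 s: |Δx| = |5 − -1| = 6 cm
1–3 s: |Δx| = |-10 − 5| = 15 cm
3–5 s: |Δx| = |-2 − -10| = 8 cm
5–7 s: |Δx| = |-10 − -2| = 8 cm
Total path = 37 cm; average speed = 37/7 = 37/7 cm/s.

37/7 cm/s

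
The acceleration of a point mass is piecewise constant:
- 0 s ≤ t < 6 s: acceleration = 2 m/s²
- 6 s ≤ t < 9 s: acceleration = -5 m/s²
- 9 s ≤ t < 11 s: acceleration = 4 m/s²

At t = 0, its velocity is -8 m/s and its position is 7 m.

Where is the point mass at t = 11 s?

On each constant-a segment, Δv = aΔt and Δx = v₀Δt + ½aΔt²; chain segment to segment.
0–6 s: v starts -8 m/s; Δx = -8·6 + ½·2·6² = -12 m; v ends 4 m/s.
6–9 s: v starts 4 m/s; Δx = 4·3 + ½·-5·3² = -10.5 m; v ends -11 m/s.
9–11 s: v starts -11 m/s; Δx = -11·2 + ½·4·2² = -14 m; v ends -3 m/s.
x(11) = 7 + Σ Δx = -29.5 m.

-29.5 m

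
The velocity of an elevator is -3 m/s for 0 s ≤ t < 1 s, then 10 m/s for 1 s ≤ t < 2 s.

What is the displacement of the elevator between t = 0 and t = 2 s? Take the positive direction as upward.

7 m

Displacement is the signed area under the v-t curve.
0–1 s: -3 × 1 = -3 m
1–2 s: 10 × 1 = 10 m
Net displacement = 7 m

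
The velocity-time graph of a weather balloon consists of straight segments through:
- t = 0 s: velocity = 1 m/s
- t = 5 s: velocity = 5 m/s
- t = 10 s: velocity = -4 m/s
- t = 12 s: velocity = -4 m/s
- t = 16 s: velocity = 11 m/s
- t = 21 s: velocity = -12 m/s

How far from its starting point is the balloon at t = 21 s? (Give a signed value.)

Net displacement equals the area under the velocity-time graph (areas below the axis count negative).
0–5 s: ½(1 + 5)(5) = 15 m
5–10 s: ½(5 + -4)(5) = 2.5 m
10–12 s: -4 × 2 = -8 m
12–16 s: ½(-4 + 11)(4) = 14 m
16–21 s: ½(11 + -12)(5) = -2.5 m
Net displacement = 21 m

21 m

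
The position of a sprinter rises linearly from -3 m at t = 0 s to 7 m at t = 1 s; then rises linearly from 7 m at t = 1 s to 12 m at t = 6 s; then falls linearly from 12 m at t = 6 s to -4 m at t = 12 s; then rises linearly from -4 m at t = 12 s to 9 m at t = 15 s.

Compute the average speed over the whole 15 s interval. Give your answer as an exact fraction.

Average speed = (total path length)/(elapsed time); on a piecewise-linear x-t graph the path length is Σ|Δx|.
0–1 s: |Δx| = |7 − -3| = 10 m
1–6 s: |Δx| = |12 − 7| = 5 m
6–12 s: |Δx| = |-4 − 12| = 16 m
12–15 s: |Δx| = |9 − -4| = 13 m
Total path = 44 m; average speed = 44/15 = 44/15 m/s.

44/15 m/s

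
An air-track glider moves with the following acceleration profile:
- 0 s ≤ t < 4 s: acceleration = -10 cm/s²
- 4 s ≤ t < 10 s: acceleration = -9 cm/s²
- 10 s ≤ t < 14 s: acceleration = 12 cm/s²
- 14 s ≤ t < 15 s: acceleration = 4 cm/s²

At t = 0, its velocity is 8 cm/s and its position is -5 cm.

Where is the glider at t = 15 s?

On each constant-a segment, Δv = aΔt and Δx = v₀Δt + ½aΔt²; chain segment to segment.
0–4 s: v starts 8 cm/s; Δx = 8·4 + ½·-10·4² = -48 cm; v ends -32 cm/s.
4–10 s: v starts -32 cm/s; Δx = -32·6 + ½·-9·6² = -354 cm; v ends -86 cm/s.
10–14 s: v starts -86 cm/s; Δx = -86·4 + ½·12·4² = -248 cm; v ends -38 cm/s.
14–15 s: v starts -38 cm/s; Δx = -38·1 + ½·4·1² = -36 cm; v ends -34 cm/s.
x(15) = -5 + Σ Δx = -691 cm.

-691 cm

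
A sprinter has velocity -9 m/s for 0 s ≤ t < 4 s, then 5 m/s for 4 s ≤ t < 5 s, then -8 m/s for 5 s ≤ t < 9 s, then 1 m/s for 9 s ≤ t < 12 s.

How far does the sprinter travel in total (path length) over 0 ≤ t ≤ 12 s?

Distance (not displacement) is the total path length: add the absolute areas under v-t.
0–4 s: |-9| × 4 = 36 m
4–5 s: |5| × 1 = 5 m
5–9 s: |-8| × 4 = 32 m
9–12 s: |1| × 3 = 3 m
Total distance = 76 m

76 m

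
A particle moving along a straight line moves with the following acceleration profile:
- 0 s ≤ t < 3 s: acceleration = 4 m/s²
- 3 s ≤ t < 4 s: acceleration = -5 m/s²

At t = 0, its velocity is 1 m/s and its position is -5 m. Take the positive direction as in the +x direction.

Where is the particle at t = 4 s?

26.5 m

On each constant-a segment, Δv = aΔt and Δx = v₀Δt + ½aΔt²; chain segment to segment.
0–3 s: v starts 1 m/s; Δx = 1·3 + ½·4·3² = 21 m; v ends 13 m/s.
3–4 s: v starts 13 m/s; Δx = 13·1 + ½·-5·1² = 10.5 m; v ends 8 m/s.
x(4) = -5 + Σ Δx = 26.5 m.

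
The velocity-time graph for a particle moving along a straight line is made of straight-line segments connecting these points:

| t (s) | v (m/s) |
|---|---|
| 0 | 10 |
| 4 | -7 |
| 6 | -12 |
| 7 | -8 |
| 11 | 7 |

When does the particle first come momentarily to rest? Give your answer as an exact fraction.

t = 40/17 s

v changes sign on 0–4 s (from 10 to -7); the graph is linear there, so v = 0 at t = 0 + (-10)·(4 − 0)/(-7 − 10) = 40/17 s.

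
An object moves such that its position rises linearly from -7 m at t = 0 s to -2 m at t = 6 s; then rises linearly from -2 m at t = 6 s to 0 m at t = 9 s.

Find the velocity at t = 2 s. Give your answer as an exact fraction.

Velocity is the slope of the x-t graph on 0–6 s: (-2 − -7)/(6 − 0) = 5/6 m/s.

5/6 m/s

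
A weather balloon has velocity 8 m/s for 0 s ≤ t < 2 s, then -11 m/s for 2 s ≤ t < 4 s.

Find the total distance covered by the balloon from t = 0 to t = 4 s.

Distance (not displacement) is the total path length: add the absolute areas under v-t.
0–2 s: |8| × 2 = 16 m
2–4 s: |-11| × 2 = 22 m
Total distance = 38 m

38 m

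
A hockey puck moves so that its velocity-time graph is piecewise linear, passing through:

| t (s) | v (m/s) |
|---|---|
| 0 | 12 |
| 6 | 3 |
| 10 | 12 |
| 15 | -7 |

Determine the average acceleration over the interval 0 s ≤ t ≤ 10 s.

Average acceleration = Δv/Δt = (12 − 12)/(10 − 0) = 0 m/s².

0 m/s²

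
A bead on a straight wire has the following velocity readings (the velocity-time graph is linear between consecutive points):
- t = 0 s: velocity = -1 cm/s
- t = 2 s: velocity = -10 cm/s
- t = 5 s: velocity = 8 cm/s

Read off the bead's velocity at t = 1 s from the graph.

On 0–2 s the graph is linear from -1 to -10 cm/s: v(1) = -1 + (-10 − -1)·(1 − 0)/(2 − 0) = -5.5 cm/s.

-5.5 cm/s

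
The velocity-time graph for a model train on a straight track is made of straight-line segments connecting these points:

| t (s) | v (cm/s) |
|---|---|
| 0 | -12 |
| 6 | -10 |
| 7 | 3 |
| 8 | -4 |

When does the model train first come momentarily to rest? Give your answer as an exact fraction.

t = 88/13 s

v changes sign on 6–7 s (from -10 to 3); the graph is linear there, so v = 0 at t = 6 + (10)·(7 − 6)/(3 − -10) = 88/13 s.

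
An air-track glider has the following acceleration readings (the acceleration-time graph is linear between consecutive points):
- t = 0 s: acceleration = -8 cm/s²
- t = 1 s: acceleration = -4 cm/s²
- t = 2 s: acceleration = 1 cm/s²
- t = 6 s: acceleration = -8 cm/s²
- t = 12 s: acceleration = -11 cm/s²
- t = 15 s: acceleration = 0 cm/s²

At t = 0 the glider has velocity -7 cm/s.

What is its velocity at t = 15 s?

Δv equals the area under the a-t graph; then v = v₀ + Δv.
0–1 s: ½(-8 + -4)(1) = -6 cm/s
1–2 s: ½(-4 + 1)(1) = -1.5 cm/s
2–6 s: ½(1 + -8)(4) = -14 cm/s
6–12 s: ½(-8 + -11)(6) = -57 cm/s
12–15 s: ½(-11 + 0)(3) = -16.5 cm/s
Δv = -95 cm/s, so v(15) = -7 + (-95) = -102 cm/s.

-102 cm/s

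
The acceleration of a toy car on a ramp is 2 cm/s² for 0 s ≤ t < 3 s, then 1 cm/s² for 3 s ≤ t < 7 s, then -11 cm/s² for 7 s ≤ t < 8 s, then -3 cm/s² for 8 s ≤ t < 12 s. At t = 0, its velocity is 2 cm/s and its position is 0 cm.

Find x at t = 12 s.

41.5 cm

On each constant-a segment, Δv = aΔt and Δx = v₀Δt + ½aΔt²; chain segment to segment.
0–3 s: v starts 2 cm/s; Δx = 2·3 + ½·2·3² = 15 cm; v ends 8 cm/s.
3–7 s: v starts 8 cm/s; Δx = 8·4 + ½·1·4² = 40 cm; v ends 12 cm/s.
7–8 s: v starts 12 cm/s; Δx = 12·1 + ½·-11·1² = 6.5 cm; v ends 1 cm/s.
8–12 s: v starts 1 cm/s; Δx = 1·4 + ½·-3·4² = -20 cm; v ends -11 cm/s.
x(12) = 0 + Σ Δx = 41.5 cm.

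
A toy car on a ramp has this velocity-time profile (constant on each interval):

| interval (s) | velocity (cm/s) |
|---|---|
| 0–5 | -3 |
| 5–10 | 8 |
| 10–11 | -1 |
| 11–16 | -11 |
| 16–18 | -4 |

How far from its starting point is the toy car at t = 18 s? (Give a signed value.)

Displacement is the signed area under the v-t curve.
0–5 s: -3 × 5 = -15 cm
5–10 s: 8 × 5 = 40 cm
10–11 s: -1 × 1 = -1 cm
11–16 s: -11 × 5 = -55 cm
16–18 s: -4 × 2 = -8 cm
Net displacement = -39 cm

-39 cm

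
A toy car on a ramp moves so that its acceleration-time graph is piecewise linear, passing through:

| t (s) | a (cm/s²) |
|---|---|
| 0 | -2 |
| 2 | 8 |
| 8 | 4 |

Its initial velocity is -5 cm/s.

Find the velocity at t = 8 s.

37 cm/s

Δv equals the area under the a-t graph; then v = v₀ + Δv.
0–2 s: ½(-2 + 8)(2) = 6 cm/s
2–8 s: ½(8 + 4)(6) = 36 cm/s
Δv = 42 cm/s, so v(8) = -5 + (42) = 37 cm/s.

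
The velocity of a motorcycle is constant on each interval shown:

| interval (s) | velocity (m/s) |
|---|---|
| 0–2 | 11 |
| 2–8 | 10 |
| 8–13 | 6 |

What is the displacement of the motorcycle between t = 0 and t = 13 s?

Net displacement equals the area under the velocity-time graph (areas below the axis count negative).
0–2 s: 11 × 2 = 22 m
2–8 s: 10 × 6 = 60 m
8–13 s: 6 × 5 = 30 m
Net displacement = 112 m

112 m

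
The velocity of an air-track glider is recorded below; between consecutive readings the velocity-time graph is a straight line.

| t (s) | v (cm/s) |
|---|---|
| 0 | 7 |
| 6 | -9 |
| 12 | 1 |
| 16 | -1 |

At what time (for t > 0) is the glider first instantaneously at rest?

v changes sign on 0–6 s (from 7 to -9); the graph is linear there, so v = 0 at t = 0 + (-7)·(6 − 0)/(-9 − 7) = 2.625 s.

t = 2.625 s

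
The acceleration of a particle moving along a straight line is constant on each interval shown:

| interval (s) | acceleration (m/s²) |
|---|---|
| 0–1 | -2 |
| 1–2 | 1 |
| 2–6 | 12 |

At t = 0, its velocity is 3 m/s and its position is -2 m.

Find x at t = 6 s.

On each constant-a segment, Δv = aΔt and Δx = v₀Δt + ½aΔt²; chain segment to segment.
0–1 s: v starts 3 m/s; Δx = 3·1 + ½·-2·1² = 2 m; v ends 1 m/s.
1–2 s: v starts 1 m/s; Δx = 1·1 + ½·1·1² = 1.5 m; v ends 2 m/s.
2–6 s: v starts 2 m/s; Δx = 2·4 + ½·12·4² = 104 m; v ends 50 m/s.
x(6) = -2 + Σ Δx = 105.5 m.

105.5 m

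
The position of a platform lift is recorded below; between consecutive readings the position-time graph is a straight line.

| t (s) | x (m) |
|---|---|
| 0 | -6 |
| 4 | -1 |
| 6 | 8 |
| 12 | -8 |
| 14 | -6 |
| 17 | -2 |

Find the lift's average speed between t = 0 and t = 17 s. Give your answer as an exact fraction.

36/17 m/s

Average speed = (total path length)/(elapsed time); on a piecewise-linear x-t graph the path length is Σ|Δx|.
0–4 s: |Δx| = |-1 − -6| = 5 m
4–6 s: |Δx| = |8 − -1| = 9 m
6–12 s: |Δx| = |-8 − 8| = 16 m
12–14 s: |Δx| = |-6 − -8| = 2 m
14–17 s: |Δx| = |-2 − -6| = 4 m
Total path = 36 m; average speed = 36/17 = 36/17 m/s.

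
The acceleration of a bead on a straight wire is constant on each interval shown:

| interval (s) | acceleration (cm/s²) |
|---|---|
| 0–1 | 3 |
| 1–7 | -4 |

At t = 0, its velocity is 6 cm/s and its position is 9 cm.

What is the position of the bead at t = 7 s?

On each constant-a segment, Δv = aΔt and Δx = v₀Δt + ½aΔt²; chain segment to segment.
0–1 s: v starts 6 cm/s; Δx = 6·1 + ½·3·1² = 7.5 cm; v ends 9 cm/s.
1–7 s: v starts 9 cm/s; Δx = 9·6 + ½·-4·6² = -18 cm; v ends -15 cm/s.
x(7) = 9 + Σ Δx = -1.5 cm.

-1.5 cm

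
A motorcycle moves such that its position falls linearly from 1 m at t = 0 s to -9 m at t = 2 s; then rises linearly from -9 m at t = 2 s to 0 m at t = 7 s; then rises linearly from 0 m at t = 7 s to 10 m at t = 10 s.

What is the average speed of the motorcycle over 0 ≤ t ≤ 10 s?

Average speed = (total path length)/(elapsed time); on a piecewise-linear x-t graph the path length is Σ|Δx|.
0–2 s: |Δx| = |-9 − 1| = 10 m
2–7 s: |Δx| = |0 − -9| = 9 m
7–10 s: |Δx| = |10 − 0| = 10 m
Total path = 29 m; average speed = 29/10 = 2.9 m/s.

2.9 m/s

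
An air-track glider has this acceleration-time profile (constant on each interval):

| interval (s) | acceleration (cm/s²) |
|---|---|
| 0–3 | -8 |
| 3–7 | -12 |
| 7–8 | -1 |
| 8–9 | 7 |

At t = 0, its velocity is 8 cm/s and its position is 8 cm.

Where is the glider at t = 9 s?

On each constant-a segment, Δv = aΔt and Δx = v₀Δt + ½aΔt²; chain segment to segment.
0–3 s: v starts 8 cm/s; Δx = 8·3 + ½·-8·3² = -12 cm; v ends -16 cm/s.
3–7 s: v starts -16 cm/s; Δx = -16·4 + ½·-12·4² = -160 cm; v ends -64 cm/s.
7–8 s: v starts -64 cm/s; Δx = -64·1 + ½·-1·1² = -64.5 cm; v ends -65 cm/s.
8–9 s: v starts -65 cm/s; Δx = -65·1 + ½·7·1² = -61.5 cm; v ends -58 cm/s.
x(9) = 8 + Σ Δx = -290 cm.

-290 cm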